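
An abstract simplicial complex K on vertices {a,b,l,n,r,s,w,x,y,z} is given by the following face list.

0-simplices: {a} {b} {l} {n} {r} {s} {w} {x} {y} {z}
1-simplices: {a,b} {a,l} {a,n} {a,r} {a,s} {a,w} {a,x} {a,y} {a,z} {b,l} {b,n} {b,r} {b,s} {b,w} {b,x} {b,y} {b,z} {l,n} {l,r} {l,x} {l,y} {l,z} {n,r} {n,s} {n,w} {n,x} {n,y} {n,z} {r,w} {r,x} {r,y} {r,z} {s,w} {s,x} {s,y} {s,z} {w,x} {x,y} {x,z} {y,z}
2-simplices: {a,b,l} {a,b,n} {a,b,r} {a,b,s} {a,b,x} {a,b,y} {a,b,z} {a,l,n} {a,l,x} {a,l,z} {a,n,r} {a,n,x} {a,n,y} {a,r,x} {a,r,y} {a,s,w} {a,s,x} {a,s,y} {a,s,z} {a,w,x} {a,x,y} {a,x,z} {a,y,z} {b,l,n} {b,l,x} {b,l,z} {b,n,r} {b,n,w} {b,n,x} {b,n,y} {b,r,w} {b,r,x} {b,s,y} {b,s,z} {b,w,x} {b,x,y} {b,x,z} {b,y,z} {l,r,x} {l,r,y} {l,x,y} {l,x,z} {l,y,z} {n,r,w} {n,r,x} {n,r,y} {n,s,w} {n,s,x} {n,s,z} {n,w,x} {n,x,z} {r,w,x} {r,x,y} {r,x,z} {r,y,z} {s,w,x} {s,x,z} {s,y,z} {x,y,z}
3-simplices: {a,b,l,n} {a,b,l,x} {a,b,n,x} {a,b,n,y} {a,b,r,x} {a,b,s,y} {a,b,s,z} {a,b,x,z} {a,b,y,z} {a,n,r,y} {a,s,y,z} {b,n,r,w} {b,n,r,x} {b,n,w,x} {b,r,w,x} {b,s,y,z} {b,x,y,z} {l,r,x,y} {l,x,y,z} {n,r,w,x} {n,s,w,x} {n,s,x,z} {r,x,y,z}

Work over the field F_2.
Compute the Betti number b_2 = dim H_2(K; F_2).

n_0=10 n_1=40 n_2=59 n_3=23  [Z2]
∂1: piv[ab,al,an,ar,as,aw,ax,ay,az] rk=9  ker:bl,bn,br,bs,bw,bx,by,bz,ln,lr,lx,ly,lz,nr,ns,nw,nx,ny,nz,rw,rx,ry,rz,sw,sx,sy,sz,wx,xy,xz,yz
∂2: piv[abl,abn,abr,abs,abx,aby,abz,aln,alx,alz,anr,anx,any,arx,ary,asw,asx,asy,asz,awx,axy,axz,ayz,bnw,brw,bwx,lrx,lry,nsw,nsz,rxz] rk=31  ker:bln,blx,blz,bnr,bnx,bny,brx,bsy,bsz,bxy,bxz,byz,lxy,lxz,lyz,nrw,nrx,nry,nsx,nwx,nxz,rwx,rxy,ryz,swx,sxz,syz,xyz
∂3: piv[abln,ablx,abnx,abny,abrx,absy,absz,abxz,abyz,anry,asyz,bnrw,bnrx,bnwx,brwx,bxyz,lrxy,lxyz,nswx,nsxz,rxyz] rk=21  ker:bsyz,nrwx
b_2=(59−31)−21=7

b_2=7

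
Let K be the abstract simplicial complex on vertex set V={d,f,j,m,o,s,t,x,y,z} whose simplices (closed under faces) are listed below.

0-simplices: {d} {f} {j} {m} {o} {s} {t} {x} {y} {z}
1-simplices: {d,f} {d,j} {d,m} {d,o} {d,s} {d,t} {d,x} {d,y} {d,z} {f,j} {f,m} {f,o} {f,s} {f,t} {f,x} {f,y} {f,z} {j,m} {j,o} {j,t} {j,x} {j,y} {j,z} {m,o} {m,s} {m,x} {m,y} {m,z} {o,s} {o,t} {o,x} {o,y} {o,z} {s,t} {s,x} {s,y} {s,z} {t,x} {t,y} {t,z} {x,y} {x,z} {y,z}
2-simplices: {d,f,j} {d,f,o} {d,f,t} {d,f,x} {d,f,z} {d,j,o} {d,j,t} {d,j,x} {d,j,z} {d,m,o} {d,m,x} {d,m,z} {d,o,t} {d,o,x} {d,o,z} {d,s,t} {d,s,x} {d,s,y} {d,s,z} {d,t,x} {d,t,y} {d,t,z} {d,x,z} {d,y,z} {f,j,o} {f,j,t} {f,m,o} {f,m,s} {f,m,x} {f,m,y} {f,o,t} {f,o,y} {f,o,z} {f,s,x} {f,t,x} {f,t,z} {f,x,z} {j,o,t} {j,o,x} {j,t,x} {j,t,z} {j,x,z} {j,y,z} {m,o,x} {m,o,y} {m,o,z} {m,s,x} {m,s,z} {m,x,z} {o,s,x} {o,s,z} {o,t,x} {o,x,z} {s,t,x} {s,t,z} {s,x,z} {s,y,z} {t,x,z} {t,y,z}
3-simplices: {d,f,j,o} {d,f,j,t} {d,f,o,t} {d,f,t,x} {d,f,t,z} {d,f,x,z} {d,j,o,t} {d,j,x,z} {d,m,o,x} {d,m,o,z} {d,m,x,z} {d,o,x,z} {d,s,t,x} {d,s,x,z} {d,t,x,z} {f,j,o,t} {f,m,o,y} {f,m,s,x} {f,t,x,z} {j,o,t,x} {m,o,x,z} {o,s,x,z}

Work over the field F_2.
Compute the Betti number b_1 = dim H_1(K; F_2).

n_0=10 n_1=43 n_2=59 n_3=22  [Z2]
∂1: piv[df,dj,dm,do,ds,dt,dx,dy,dz] rk=9  ker:fj,fm,fo,fs,ft,fx,fy,fz,jm,jo,jt,jx,jy,jz,mo,ms,mx,my,mz,os,ot,ox,oy,oz,st,sx,sy,sz,tx,ty,tz,xy,xz,yz
∂2: piv[dfj,dfo,dft,dfx,dfz,djo,djt,djx,djz,dmo,dmx,dmz,dot,dox,doz,dst,dsx,dsy,dsz,dtx,dty,dtz,dxz,dyz,fmo,fms,fmy,foy,fsx,jyz,osx] rk=31  ker:fjo,fjt,fmx,fot,foz,ftx,ftz,fxz,jot,jox,jtx,jtz,jxz,mox,moy,moz,msx,msz,mxz,osz,otx,oxz,stx,stz,sxz,syz,txz,tyz
∂3: piv[dfjo,dfjt,dfot,dftx,dftz,dfxz,djot,djxz,dmox,dmoz,dmxz,doxz,dstx,dsxz,dtxz,fmoy,fmsx,jotx,osxz] rk=19  ker:fjot,ftxz,moxz
b_1=(43−9)−31=3

b_1=3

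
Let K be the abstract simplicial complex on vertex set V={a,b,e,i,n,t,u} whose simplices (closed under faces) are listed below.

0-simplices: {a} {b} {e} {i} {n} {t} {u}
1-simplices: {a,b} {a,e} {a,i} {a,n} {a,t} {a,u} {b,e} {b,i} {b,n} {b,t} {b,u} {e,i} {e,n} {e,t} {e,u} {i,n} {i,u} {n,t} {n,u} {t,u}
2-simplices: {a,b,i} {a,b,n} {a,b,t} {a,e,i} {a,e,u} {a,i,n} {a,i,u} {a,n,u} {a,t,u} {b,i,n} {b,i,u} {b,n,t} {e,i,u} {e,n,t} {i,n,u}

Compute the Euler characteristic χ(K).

χ(K)=2

n_0=7 n_1=20 n_2=15
χ=+7−20+15=2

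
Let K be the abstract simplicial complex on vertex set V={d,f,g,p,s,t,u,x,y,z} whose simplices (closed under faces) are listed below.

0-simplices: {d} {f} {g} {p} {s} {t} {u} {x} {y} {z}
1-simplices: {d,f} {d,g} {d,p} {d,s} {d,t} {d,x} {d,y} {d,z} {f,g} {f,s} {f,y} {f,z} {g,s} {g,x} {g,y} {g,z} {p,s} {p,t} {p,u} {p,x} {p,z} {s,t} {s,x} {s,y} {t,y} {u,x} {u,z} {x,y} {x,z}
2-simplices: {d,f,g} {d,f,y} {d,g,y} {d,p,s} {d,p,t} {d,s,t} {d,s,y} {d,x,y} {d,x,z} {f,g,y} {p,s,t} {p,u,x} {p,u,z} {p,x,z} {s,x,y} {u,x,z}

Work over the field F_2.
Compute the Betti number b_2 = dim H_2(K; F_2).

b_2=3

n_0=10 n_1=29 n_2=16  [Z2]
∂1: piv[df,dg,dp,ds,dt,dx,dy,dz,pu] rk=9  ker:fg,fs,fy,fz,gs,gx,gy,gz,ps,pt,px,pz,st,sx,sy,ty,ux,uz,xy,xz
∂2: piv[dfg,dfy,dgy,dps,dpt,dst,dsy,dxy,dxz,pux,puz,pxz,sxy] rk=13  ker:fgy,pst,uxz
b_2=(16−13)−0=3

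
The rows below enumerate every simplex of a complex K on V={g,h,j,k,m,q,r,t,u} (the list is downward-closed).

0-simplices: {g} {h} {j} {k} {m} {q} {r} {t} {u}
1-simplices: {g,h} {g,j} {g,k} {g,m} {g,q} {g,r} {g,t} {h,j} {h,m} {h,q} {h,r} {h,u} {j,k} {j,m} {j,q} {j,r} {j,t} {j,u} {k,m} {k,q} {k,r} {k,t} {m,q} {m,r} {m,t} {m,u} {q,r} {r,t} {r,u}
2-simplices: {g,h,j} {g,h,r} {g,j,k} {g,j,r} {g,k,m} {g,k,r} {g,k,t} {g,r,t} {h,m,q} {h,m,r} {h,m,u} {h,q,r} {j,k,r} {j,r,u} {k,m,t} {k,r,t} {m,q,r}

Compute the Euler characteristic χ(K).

χ(K)=-3

n_0=9 n_1=29 n_2=17
χ=+9−29+17=-3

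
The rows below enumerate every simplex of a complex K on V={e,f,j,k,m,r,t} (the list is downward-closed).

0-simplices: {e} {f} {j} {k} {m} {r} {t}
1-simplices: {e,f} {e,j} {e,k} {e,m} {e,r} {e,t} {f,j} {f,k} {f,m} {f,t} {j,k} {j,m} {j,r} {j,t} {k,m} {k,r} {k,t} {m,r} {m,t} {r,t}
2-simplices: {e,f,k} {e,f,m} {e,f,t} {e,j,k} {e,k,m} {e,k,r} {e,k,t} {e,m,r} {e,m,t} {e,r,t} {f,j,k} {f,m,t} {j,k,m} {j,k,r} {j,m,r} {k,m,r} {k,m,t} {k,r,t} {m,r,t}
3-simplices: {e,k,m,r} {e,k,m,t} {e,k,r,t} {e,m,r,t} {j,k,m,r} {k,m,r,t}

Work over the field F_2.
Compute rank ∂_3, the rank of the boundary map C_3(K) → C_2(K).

rank∂_3=5

n_0=7 n_1=20 n_2=19 n_3=6  [Z2]
∂1: piv[ef,ej,ek,em,er,et] rk=6  ker:fj,fk,fm,ft,jk,jm,jr,jt,km,kr,kt,mr,mt,rt
∂2: piv[efk,efm,eft,ejk,ekm,ekr,ekt,emr,emt,ert,fjk,jkm,jkr] rk=13  ker:fmt,jmr,kmr,kmt,krt,mrt
∂3: piv[ekmr,ekmt,ekrt,emrt,jkmr] rk=5  ker:kmrt
rk∂_3=5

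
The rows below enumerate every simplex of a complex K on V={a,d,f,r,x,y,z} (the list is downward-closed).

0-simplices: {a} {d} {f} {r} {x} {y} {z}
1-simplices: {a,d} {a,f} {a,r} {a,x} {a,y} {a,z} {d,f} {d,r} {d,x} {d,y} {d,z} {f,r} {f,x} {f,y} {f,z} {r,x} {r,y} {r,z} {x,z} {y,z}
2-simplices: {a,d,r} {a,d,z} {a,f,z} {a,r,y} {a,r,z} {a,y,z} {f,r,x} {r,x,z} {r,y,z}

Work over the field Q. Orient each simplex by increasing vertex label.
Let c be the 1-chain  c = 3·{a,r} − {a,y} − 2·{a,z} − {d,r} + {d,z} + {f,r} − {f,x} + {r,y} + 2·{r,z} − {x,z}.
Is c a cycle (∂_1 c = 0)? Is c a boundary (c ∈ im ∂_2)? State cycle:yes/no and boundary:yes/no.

n_0=7 n_1=20 n_2=9  [Q]
∂1: piv[ad,af,ar,ax,ay,az] rk=6  ker:df,dr,dx,dy,dz,fr,fx,fy,fz,rx,ry,rz,xz,yz
∂2: piv[adr,adz,afz,ary,arz,ayz,frx,rxz] rk=8  ker:ryz
∂1c = 0
c vs im∂2: reduces to 0 ⇒ boundary

cycle:yes boundary:yes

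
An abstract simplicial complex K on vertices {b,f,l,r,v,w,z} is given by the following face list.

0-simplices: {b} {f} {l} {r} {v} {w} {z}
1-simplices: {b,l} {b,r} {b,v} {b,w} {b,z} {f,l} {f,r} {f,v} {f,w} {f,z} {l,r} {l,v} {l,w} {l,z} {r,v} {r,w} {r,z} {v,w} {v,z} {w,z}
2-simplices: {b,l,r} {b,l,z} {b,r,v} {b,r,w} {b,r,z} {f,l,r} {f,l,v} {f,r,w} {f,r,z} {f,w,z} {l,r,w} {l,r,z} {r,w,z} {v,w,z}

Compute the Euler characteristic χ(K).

χ(K)=1

n_0=7 n_1=20 n_2=14
χ=+7−20+14=1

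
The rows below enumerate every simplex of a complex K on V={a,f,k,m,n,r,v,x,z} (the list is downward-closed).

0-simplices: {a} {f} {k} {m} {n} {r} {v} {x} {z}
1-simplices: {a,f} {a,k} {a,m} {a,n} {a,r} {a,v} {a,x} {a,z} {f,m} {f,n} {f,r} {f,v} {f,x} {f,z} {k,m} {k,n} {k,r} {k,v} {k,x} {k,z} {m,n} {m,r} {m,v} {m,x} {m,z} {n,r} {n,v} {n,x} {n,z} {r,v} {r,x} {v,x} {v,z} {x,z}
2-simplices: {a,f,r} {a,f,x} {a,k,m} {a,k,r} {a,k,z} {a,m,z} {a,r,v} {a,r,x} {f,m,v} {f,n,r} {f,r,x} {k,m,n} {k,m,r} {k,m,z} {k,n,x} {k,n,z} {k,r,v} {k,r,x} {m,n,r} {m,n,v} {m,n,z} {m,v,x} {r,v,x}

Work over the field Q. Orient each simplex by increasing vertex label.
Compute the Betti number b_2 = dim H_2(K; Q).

n_0=9 n_1=34 n_2=23  [Q]
∂1: piv[af,ak,am,an,ar,av,ax,az] rk=8  ker:fm,fn,fr,fv,fx,fz,km,kn,kr,kv,kx,kz,mn,mr,mv,mx,mz,nr,nv,nx,nz,rv,rx,vx,vz,xz
∂2: piv[afr,afx,akm,akr,akz,amz,arv,arx,fmv,fnr,kmn,kmr,knx,knz,krv,krx,mnr,mnv,mvx,rvx] rk=20  ker:frx,kmz,mnz
b_2=(23−20)−0=3

b_2=3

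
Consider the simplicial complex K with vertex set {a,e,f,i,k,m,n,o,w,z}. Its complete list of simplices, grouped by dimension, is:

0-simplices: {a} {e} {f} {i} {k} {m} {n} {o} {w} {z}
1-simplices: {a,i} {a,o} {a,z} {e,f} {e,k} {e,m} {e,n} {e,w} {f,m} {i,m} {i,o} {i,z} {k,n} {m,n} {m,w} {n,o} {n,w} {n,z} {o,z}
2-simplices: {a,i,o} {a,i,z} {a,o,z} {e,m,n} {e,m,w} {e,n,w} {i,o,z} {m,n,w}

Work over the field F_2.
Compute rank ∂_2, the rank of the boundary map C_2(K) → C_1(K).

n_0=10 n_1=19 n_2=8  [Z2]
∂1: piv[ai,ao,az,ef,ek,em,en,ew,im] rk=9  ker:fm,io,iz,kn,mn,mw,no,nw,nz,oz
∂2: piv[aio,aiz,aoz,emn,emw,enw] rk=6  ker:ioz,mnw
rk∂_2=6

rank∂_2=6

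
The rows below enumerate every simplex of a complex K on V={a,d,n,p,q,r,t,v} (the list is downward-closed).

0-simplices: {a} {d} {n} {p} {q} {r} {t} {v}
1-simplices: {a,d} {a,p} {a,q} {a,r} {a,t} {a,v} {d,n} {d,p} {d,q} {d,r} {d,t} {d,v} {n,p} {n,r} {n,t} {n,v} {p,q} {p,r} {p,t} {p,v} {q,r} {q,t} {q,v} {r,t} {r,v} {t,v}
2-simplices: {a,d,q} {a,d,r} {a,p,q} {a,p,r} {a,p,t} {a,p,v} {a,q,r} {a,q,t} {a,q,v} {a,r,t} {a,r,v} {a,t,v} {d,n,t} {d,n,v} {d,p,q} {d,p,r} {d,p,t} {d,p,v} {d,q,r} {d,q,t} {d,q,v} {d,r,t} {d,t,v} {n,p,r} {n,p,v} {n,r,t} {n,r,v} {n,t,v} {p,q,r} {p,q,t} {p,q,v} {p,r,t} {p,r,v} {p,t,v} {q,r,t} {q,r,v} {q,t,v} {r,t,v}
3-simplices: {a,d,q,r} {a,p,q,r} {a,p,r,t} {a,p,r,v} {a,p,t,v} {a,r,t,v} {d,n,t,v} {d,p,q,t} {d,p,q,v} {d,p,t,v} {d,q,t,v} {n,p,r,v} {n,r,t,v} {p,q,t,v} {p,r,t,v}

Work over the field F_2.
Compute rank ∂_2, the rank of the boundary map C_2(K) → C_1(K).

n_0=8 n_1=26 n_2=38 n_3=15  [Z2]
∂1: piv[ad,ap,aq,ar,at,av,dn] rk=7  ker:dp,dq,dr,dt,dv,np,nr,nt,nv,pq,pr,pt,pv,qr,qt,qv,rt,rv,tv
∂2: piv[adq,adr,apq,apr,apt,apv,aqr,aqt,aqv,art,arv,atv,dnt,dnv,dpq,dpt,dpv,npr,npv] rk=19  ker:dpr,dqr,dqt,dqv,drt,dtv,nrt,nrv,ntv,pqr,pqt,pqv,prt,prv,ptv,qrt,qrv,qtv,rtv
∂3: piv[adqr,apqr,aprt,aprv,aptv,artv,dntv,dpqt,dpqv,dptv,dqtv,nprv,nrtv] rk=13  ker:pqtv,prtv
rk∂_2=19

rank∂_2=19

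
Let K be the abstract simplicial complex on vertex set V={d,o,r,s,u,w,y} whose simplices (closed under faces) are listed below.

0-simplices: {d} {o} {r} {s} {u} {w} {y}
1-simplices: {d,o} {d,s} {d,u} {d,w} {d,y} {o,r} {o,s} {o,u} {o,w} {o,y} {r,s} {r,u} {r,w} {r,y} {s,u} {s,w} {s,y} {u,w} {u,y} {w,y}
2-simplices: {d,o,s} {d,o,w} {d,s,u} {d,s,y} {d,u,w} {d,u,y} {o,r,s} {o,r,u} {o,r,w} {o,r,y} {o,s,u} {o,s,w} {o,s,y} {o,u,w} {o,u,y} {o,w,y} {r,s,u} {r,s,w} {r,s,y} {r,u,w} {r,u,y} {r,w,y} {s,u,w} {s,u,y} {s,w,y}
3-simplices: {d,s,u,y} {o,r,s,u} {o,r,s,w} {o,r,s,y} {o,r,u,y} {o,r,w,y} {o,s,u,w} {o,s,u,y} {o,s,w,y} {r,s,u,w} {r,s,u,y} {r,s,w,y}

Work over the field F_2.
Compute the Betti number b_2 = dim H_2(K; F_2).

b_2=1

n_0=7 n_1=20 n_2=25 n_3=12  [Z2]
∂1: piv[do,ds,du,dw,dy,or] rk=6  ker:os,ou,ow,oy,rs,ru,rw,ry,su,sw,sy,uw,uy,wy
∂2: piv[dos,dow,dsu,dsy,duw,duy,ors,oru,orw,ory,osu,osw,osy,owy] rk=14  ker:ouw,ouy,rsu,rsw,rsy,ruw,ruy,rwy,suw,suy,swy
∂3: piv[dsuy,orsu,orsw,orsy,oruy,orwy,osuw,osuy,oswy,rsuw] rk=10  ker:rsuy,rswy
b_2=(25−14)−10=1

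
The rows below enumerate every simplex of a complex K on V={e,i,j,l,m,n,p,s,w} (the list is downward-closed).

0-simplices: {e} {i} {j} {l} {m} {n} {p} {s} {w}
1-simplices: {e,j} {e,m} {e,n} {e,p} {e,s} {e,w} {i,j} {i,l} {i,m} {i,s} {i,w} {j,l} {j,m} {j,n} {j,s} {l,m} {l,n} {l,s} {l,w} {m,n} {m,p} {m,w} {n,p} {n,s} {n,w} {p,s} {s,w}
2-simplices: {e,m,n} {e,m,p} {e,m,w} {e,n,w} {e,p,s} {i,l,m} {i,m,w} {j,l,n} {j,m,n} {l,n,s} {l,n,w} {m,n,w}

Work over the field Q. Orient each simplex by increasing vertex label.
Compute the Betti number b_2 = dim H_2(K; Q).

b_2=1

n_0=9 n_1=27 n_2=12  [Q]
∂1: piv[ej,em,en,ep,es,ew,ij,il] rk=8  ker:im,is,iw,jl,jm,jn,js,lm,ln,ls,lw,mn,mp,mw,np,ns,nw,ps,sw
∂2: piv[emn,emp,emw,enw,eps,ilm,imw,jln,jmn,lns,lnw] rk=11  ker:mnw
b_2=(12−11)−0=1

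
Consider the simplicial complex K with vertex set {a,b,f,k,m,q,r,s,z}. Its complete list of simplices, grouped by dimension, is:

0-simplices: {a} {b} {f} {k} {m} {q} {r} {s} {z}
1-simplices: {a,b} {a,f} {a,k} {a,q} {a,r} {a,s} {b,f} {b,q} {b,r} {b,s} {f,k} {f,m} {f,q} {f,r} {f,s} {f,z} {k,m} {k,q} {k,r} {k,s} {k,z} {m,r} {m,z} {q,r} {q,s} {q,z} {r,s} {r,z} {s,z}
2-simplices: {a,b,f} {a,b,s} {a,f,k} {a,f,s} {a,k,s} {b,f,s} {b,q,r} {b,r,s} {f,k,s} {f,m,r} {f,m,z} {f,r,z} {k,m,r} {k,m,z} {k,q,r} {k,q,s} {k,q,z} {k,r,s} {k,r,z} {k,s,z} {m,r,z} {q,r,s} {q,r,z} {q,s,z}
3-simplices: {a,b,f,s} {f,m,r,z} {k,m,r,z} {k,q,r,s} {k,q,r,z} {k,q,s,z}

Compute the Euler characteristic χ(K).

n_0=9 n_1=29 n_2=24 n_3=6
χ=+9−29+24−6=-2

χ(K)=-2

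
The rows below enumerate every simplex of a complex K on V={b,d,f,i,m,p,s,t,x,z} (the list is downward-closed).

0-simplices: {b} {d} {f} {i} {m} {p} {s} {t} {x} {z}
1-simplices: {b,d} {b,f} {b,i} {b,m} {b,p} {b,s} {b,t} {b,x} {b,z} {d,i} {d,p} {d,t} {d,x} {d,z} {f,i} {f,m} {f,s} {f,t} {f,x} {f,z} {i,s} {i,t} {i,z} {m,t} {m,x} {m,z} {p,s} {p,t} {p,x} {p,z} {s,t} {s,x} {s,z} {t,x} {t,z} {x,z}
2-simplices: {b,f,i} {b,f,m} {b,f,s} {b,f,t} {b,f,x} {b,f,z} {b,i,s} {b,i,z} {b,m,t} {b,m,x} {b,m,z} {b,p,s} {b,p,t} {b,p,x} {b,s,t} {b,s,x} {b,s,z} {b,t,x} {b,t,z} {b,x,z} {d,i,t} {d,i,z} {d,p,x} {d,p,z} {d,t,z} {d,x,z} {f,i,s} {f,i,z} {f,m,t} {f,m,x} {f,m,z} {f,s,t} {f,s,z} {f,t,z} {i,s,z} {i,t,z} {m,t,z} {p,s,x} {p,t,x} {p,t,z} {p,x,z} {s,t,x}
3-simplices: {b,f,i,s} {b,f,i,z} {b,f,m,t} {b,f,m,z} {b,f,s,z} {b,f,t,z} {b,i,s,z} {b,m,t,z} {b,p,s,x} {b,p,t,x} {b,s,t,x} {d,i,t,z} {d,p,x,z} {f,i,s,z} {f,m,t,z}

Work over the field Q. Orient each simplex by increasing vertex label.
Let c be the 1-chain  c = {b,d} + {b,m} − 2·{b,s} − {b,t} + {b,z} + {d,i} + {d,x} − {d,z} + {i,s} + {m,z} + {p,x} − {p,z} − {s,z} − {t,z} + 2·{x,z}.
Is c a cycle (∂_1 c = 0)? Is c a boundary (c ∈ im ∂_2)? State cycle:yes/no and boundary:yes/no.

cycle:yes boundary:no

n_0=10 n_1=36 n_2=42 n_3=15  [Q]
∂1: piv[bd,bf,bi,bm,bp,bs,bt,bx,bz] rk=9  ker:di,dp,dt,dx,dz,fi,fm,fs,ft,fx,fz,is,it,iz,mt,mx,mz,ps,pt,px,pz,st,sx,sz,tx,tz,xz
∂2: piv[bfi,bfm,bfs,bft,bfx,bfz,bis,biz,bmt,bmx,bmz,bps,bpt,bpx,bst,bsx,bsz,btx,btz,bxz,dit,diz,dpx,dpz,dtz,dxz] rk=26  ker:fis,fiz,fmt,fmx,fmz,fst,fsz,ftz,isz,itz,mtz,psx,ptx,ptz,pxz,stx
∂3: piv[bfis,bfiz,bfmt,bfmz,bfsz,bftz,bisz,bmtz,bpsx,bptx,bstx,ditz,dpxz] rk=13  ker:fisz,fmtz
∂1c = 0
c vs im∂2: residual ≠ 0 ⇒ not boundary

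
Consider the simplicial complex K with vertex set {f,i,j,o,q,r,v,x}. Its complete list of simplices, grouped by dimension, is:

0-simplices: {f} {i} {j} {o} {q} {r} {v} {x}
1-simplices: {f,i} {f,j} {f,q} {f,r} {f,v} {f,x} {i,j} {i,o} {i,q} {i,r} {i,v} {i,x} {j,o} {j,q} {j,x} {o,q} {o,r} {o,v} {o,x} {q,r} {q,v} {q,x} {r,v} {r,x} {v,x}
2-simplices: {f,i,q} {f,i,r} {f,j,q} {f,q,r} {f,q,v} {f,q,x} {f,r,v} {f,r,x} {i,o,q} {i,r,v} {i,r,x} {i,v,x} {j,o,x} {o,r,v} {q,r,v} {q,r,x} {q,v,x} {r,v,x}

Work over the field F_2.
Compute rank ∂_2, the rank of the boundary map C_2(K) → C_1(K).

rank∂_2=14

n_0=8 n_1=25 n_2=18  [Z2]
∂1: piv[fi,fj,fq,fr,fv,fx,io] rk=7  ker:ij,iq,ir,iv,ix,jo,jq,jx,oq,or,ov,ox,qr,qv,qx,rv,rx,vx
∂2: piv[fiq,fir,fjq,fqr,fqv,fqx,frv,frx,ioq,irv,irx,ivx,jox,orv] rk=14  ker:qrv,qrx,qvx,rvx
rk∂_2=14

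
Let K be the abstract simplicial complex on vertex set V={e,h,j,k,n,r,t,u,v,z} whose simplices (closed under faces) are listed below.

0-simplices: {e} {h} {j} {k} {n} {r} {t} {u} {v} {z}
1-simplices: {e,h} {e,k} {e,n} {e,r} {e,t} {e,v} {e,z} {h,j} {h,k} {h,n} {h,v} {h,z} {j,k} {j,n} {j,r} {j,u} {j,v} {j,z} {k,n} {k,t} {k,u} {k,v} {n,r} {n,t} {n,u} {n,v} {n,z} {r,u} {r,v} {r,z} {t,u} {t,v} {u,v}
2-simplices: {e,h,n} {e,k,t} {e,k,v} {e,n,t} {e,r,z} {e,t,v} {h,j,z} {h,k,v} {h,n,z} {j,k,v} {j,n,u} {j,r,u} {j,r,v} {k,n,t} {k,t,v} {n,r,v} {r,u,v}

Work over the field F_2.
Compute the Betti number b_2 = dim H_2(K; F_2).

n_0=10 n_1=33 n_2=17  [Z2]
∂1: piv[eh,ek,en,er,et,ev,ez,hj,ju] rk=9  ker:hk,hn,hv,hz,jk,jn,jr,jv,jz,kn,kt,ku,kv,nr,nt,nu,nv,nz,ru,rv,rz,tu,tv,uv
∂2: piv[ehn,ekt,ekv,ent,erz,etv,hjz,hkv,hnz,jkv,jnu,jru,jrv,knt,nrv,ruv] rk=16  ker:ktv
b_2=(17−16)−0=1

b_2=1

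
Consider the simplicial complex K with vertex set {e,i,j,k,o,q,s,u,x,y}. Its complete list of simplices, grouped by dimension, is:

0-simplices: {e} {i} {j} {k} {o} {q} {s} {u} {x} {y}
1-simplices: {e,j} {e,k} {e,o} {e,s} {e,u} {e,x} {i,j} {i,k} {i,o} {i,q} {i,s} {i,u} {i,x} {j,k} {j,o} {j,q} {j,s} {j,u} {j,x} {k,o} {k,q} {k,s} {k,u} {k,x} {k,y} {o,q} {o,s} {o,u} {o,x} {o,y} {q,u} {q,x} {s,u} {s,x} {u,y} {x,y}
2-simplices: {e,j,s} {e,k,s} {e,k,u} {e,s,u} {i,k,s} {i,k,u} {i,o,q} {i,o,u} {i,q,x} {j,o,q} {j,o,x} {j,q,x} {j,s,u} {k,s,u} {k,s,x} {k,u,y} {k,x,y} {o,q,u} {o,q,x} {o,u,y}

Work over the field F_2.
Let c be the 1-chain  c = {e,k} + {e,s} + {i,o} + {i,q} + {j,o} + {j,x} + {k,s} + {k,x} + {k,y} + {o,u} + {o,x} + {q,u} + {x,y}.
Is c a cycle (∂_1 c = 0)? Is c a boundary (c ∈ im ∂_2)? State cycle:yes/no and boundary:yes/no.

cycle:yes boundary:yes

n_0=10 n_1=36 n_2=20  [Z2]
∂1: piv[ej,ek,eo,es,eu,ex,ij,iq,ky] rk=9  ker:ik,io,is,iu,ix,jk,jo,jq,js,ju,jx,ko,kq,ks,ku,kx,oq,os,ou,ox,oy,qu,qx,su,sx,uy,xy
∂2: piv[ejs,eks,eku,esu,iks,iku,ioq,iou,iqx,joq,jox,jqx,jsu,ksx,kuy,kxy,oqu,ouy] rk=18  ker:ksu,oqx
∂1c = 0
c vs im∂2: reduces to 0 ⇒ boundary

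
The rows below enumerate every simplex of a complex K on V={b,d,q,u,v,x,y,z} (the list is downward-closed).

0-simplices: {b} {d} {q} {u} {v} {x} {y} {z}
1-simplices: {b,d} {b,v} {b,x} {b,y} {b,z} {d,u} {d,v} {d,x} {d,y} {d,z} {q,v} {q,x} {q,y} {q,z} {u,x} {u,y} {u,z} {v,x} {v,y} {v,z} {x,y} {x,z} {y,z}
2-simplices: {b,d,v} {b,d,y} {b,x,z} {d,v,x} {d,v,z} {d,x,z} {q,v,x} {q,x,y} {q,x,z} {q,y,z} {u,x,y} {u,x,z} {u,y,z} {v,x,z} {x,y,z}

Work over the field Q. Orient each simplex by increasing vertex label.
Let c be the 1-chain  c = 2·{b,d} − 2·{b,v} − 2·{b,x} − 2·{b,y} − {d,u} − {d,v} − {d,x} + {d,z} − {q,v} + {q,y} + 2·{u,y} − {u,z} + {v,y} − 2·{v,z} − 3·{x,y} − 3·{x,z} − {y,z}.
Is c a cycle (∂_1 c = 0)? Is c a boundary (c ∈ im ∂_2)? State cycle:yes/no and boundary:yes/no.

cycle:no boundary:no

n_0=8 n_1=23 n_2=15  [Q]
∂1: piv[bd,bv,bx,by,bz,du,qv] rk=7  ker:dv,dx,dy,dz,qx,qy,qz,ux,uy,uz,vx,vy,vz,xy,xz,yz
∂2: piv[bdv,bdy,bxz,dvx,dvz,dxz,qvx,qxy,qxz,qyz,uxy,uxz] rk=12  ker:uyz,vxz,xyz
∂1c = 4·{b} + 4·{d} − 2·{u} − 3·{v} + 3·{x} − 6·{z}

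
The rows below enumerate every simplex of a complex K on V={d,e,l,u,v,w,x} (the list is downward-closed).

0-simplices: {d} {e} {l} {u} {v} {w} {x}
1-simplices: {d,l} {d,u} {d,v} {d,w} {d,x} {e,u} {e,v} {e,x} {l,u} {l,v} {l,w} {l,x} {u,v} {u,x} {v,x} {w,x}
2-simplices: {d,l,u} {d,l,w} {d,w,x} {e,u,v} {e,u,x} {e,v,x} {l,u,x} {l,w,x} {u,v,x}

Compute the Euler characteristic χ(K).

n_0=7 n_1=16 n_2=9
χ=+7−16+9=0

χ(K)=0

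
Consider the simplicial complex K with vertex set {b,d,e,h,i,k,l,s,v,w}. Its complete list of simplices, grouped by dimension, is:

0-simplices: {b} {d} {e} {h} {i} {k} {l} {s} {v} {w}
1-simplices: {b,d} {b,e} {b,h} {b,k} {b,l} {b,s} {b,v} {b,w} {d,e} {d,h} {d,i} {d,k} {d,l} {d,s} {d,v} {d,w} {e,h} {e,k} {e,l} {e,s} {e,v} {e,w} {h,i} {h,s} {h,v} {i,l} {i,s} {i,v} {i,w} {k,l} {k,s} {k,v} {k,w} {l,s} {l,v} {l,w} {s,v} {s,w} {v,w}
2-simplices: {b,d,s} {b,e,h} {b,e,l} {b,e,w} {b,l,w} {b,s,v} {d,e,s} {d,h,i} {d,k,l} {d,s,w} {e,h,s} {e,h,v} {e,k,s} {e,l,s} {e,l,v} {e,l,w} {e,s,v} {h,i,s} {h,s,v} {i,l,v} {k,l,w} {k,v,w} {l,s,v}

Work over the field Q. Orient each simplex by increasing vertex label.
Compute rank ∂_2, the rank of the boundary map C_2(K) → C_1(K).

n_0=10 n_1=39 n_2=23  [Q]
∂1: piv[bd,be,bh,bk,bl,bs,bv,bw,di] rk=9  ker:de,dh,dk,dl,ds,dv,dw,eh,ek,el,es,ev,ew,hi,hs,hv,il,is,iv,iw,kl,ks,kv,kw,ls,lv,lw,sv,sw,vw
∂2: piv[bds,beh,bel,bew,blw,bsv,des,dhi,dkl,dsw,ehs,ehv,eks,els,elv,esv,his,ilv,klw,kvw] rk=20  ker:elw,hsv,lsv
rk∂_2=20

rank∂_2=20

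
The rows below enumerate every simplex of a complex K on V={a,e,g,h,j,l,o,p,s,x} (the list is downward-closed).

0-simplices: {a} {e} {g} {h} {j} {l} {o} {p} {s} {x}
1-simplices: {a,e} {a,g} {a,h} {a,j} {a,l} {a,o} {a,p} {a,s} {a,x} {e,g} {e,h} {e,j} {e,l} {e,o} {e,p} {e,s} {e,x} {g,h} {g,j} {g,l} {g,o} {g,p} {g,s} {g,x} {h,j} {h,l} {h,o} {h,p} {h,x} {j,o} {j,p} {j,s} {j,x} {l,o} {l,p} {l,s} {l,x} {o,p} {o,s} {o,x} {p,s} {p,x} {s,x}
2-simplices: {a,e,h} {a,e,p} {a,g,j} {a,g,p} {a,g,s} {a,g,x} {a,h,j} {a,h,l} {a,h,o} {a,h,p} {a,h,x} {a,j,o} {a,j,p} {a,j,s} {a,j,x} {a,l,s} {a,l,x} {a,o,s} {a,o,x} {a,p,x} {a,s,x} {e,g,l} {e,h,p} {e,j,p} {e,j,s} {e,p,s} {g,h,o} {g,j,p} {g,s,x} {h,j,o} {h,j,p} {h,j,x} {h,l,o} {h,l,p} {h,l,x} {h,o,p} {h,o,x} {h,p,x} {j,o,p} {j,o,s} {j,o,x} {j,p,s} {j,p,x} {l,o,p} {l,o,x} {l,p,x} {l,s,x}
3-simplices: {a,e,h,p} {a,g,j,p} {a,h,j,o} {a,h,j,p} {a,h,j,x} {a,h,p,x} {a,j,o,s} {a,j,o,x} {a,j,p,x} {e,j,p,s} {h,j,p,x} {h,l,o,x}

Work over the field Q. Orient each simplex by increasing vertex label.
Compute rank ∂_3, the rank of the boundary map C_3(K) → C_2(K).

n_0=10 n_1=43 n_2=47 n_3=12  [Q]
∂1: piv[ae,ag,ah,aj,al,ao,ap,as,ax] rk=9  ker:eg,eh,ej,el,eo,ep,es,ex,gh,gj,gl,go,gp,gs,gx,hj,hl,ho,hp,hx,jo,jp,js,jx,lo,lp,ls,lx,op,os,ox,ps,px,sx
∂2: piv[aeh,aep,agj,agp,ags,agx,ahj,ahl,aho,ahp,ahx,ajo,ajp,ajs,ajx,als,alx,aos,aox,apx,asx,egl,ejp,ejs,eps,gho,hlo,hlp,hop] rk=29  ker:ehp,gjp,gsx,hjo,hjp,hjx,hlx,hox,hpx,jop,jos,jox,jps,jpx,lop,lox,lpx,lsx
∂3: piv[aehp,agjp,ahjo,ahjp,ahjx,ahpx,ajos,ajox,ajpx,ejps,hlox] rk=11  ker:hjpx
rk∂_3=11

rank∂_3=11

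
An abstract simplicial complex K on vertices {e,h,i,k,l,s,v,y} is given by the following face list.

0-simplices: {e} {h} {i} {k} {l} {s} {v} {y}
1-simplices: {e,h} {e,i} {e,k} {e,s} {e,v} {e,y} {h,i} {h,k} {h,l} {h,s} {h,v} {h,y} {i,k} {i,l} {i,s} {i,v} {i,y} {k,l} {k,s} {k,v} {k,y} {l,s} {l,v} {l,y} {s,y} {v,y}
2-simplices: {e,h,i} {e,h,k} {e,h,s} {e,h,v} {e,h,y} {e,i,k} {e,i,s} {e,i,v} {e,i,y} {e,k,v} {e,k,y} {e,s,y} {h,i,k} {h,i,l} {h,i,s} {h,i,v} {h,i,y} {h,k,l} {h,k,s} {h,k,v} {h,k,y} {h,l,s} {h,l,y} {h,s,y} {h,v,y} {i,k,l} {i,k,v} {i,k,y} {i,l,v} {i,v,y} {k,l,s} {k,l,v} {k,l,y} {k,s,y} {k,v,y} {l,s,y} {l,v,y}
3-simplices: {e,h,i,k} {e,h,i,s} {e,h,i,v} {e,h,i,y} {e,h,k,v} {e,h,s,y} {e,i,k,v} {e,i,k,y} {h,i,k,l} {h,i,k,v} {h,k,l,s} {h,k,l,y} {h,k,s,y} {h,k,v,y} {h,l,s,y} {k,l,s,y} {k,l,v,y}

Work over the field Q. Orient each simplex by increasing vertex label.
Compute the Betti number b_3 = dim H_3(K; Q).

n_0=8 n_1=26 n_2=37 n_3=17  [Q]
∂1: piv[eh,ei,ek,es,ev,ey,hl] rk=7  ker:hi,hk,hs,hv,hy,ik,il,is,iv,iy,kl,ks,kv,ky,ls,lv,ly,sy,vy
∂2: piv[ehi,ehk,ehs,ehv,ehy,eik,eis,eiv,eiy,ekv,eky,esy,hil,hkl,hks,hls,hly,hvy,ilv] rk=19  ker:hik,his,hiv,hiy,hkv,hky,hsy,ikl,ikv,iky,ivy,kls,klv,kly,ksy,kvy,lsy,lvy
∂3: piv[ehik,ehis,ehiv,ehiy,ehkv,ehsy,eikv,eiky,hikl,hkls,hkly,hksy,hkvy,hlsy,klvy] rk=15  ker:hikv,klsy
b_3=(17−15)−0=2

b_3=2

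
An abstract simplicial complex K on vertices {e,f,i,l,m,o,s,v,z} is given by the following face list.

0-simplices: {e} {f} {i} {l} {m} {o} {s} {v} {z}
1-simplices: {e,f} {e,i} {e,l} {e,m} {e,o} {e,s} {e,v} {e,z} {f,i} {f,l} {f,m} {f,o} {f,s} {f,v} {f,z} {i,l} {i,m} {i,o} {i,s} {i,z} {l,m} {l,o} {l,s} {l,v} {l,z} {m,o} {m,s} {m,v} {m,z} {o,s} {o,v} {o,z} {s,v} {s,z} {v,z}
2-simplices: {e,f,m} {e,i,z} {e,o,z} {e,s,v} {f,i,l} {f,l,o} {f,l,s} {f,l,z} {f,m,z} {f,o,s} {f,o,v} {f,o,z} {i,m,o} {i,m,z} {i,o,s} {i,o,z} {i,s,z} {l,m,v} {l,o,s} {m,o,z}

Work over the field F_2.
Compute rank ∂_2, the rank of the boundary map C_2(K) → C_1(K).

rank∂_2=18

n_0=9 n_1=35 n_2=20  [Z2]
∂1: piv[ef,ei,el,em,eo,es,ev,ez] rk=8  ker:fi,fl,fm,fo,fs,fv,fz,il,im,io,is,iz,lm,lo,ls,lv,lz,mo,ms,mv,mz,os,ov,oz,sv,sz,vz
∂2: piv[efm,eiz,eoz,esv,fil,flo,fls,flz,fmz,fos,fov,foz,imo,imz,ios,ioz,isz,lmv] rk=18  ker:los,moz
rk∂_2=18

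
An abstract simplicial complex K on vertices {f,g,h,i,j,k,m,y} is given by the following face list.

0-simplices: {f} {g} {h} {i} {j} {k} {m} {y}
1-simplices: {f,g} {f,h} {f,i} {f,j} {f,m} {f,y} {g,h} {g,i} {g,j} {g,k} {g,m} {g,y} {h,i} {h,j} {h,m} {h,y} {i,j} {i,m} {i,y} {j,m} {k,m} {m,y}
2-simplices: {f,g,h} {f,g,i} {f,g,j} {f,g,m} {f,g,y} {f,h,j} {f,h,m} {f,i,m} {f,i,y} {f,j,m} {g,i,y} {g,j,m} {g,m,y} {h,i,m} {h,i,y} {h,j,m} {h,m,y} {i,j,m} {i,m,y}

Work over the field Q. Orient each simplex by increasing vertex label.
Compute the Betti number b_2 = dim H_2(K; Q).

b_2=5

n_0=8 n_1=22 n_2=19  [Q]
∂1: piv[fg,fh,fi,fj,fm,fy,gk] rk=7  ker:gh,gi,gj,gm,gy,hi,hj,hm,hy,ij,im,iy,jm,km,my
∂2: piv[fgh,fgi,fgj,fgm,fgy,fhj,fhm,fim,fiy,fjm,gmy,him,hiy,ijm] rk=14  ker:giy,gjm,hjm,hmy,imy
b_2=(19−14)−0=5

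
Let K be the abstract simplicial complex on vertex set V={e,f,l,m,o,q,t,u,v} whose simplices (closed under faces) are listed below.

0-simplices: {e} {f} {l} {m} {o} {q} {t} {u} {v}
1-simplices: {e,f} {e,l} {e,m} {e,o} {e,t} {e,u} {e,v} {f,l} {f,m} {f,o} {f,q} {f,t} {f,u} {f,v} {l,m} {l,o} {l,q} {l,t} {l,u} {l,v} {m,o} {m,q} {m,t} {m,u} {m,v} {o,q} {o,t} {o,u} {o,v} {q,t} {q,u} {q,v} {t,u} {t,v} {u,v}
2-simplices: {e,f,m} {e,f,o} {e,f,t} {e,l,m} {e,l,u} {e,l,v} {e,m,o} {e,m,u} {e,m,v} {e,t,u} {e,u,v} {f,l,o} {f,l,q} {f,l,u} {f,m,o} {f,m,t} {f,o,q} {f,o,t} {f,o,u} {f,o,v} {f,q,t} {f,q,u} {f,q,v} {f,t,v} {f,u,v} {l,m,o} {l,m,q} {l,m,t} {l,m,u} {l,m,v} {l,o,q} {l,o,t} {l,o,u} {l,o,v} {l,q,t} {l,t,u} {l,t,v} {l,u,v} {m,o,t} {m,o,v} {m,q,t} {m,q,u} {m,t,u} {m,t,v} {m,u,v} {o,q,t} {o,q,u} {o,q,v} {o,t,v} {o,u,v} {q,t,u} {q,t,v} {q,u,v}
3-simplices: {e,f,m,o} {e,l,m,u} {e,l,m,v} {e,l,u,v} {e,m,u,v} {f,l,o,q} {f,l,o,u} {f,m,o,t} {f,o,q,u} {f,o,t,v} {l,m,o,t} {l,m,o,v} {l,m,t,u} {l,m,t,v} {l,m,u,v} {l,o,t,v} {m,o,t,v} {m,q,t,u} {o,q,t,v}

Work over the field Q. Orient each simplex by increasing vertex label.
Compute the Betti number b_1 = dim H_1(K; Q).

b_1=0

n_0=9 n_1=35 n_2=53 n_3=19  [Q]
∂1: piv[ef,el,em,eo,et,eu,ev,fq] rk=8  ker:fl,fm,fo,ft,fu,fv,lm,lo,lq,lt,lu,lv,mo,mq,mt,mu,mv,oq,ot,ou,ov,qt,qu,qv,tu,tv,uv
∂2: piv[efm,efo,eft,elm,elu,elv,emo,emu,emv,etu,euv,flo,flq,flu,fmt,foq,fot,fou,fov,fqt,fqu,fqv,ftv,fuv,lmo,lmq,lmt] rk=27  ker:fmo,lmu,lmv,loq,lot,lou,lov,lqt,ltu,ltv,luv,mot,mov,mqt,mqu,mtu,mtv,muv,oqt,oqu,oqv,otv,ouv,qtu,qtv,quv
∂3: piv[efmo,elmu,elmv,eluv,emuv,floq,flou,fmot,foqu,fotv,lmot,lmov,lmtu,lmtv,lotv,mqtu,oqtv] rk=17  ker:lmuv,motv
b_1=(35−8)−27=0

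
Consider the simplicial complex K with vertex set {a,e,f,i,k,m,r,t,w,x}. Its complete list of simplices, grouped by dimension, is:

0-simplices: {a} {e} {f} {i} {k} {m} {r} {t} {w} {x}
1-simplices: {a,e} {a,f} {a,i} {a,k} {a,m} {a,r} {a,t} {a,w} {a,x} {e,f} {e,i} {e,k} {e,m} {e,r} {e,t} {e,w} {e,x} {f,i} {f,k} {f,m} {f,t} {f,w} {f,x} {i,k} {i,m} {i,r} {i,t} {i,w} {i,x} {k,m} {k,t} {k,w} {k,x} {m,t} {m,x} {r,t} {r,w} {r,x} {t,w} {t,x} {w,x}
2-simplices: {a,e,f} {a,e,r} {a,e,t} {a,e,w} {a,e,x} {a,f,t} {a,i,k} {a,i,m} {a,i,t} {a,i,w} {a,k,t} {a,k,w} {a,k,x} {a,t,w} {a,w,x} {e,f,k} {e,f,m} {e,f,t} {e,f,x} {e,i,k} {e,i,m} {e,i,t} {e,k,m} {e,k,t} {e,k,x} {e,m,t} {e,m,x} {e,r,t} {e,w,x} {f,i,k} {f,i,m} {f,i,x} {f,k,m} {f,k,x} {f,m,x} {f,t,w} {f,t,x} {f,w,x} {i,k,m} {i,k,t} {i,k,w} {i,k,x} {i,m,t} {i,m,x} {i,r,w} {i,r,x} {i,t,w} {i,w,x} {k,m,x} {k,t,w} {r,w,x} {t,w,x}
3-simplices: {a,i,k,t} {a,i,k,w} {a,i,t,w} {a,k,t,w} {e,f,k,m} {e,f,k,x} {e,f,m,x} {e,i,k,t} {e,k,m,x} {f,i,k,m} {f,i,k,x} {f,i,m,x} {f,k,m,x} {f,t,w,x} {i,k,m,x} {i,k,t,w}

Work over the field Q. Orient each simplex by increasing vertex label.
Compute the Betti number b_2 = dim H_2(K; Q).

n_0=10 n_1=41 n_2=52 n_3=16  [Q]
∂1: piv[ae,af,ai,ak,am,ar,at,aw,ax] rk=9  ker:ef,ei,ek,em,er,et,ew,ex,fi,fk,fm,ft,fw,fx,ik,im,ir,it,iw,ix,km,kt,kw,kx,mt,mx,rt,rw,rx,tw,tx,wx
∂2: piv[aef,aer,aet,aew,aex,aft,aik,aim,ait,aiw,akt,akw,akx,atw,awx,efk,efm,efx,eik,eim,eit,ekm,emt,emx,ert,fik,fix,ftw,ftx,irw,irx] rk=31  ker:eft,ekt,ekx,ewx,fim,fkm,fkx,fmx,fwx,ikm,ikt,ikw,ikx,imt,imx,itw,iwx,kmx,ktw,rwx,twx
∂3: piv[aikt,aikw,aitw,aktw,efkm,efkx,efmx,eikt,ekmx,fikm,fikx,fimx,ftwx] rk=13  ker:fkmx,ikmx,iktw
b_2=(52−31)−13=8

b_2=8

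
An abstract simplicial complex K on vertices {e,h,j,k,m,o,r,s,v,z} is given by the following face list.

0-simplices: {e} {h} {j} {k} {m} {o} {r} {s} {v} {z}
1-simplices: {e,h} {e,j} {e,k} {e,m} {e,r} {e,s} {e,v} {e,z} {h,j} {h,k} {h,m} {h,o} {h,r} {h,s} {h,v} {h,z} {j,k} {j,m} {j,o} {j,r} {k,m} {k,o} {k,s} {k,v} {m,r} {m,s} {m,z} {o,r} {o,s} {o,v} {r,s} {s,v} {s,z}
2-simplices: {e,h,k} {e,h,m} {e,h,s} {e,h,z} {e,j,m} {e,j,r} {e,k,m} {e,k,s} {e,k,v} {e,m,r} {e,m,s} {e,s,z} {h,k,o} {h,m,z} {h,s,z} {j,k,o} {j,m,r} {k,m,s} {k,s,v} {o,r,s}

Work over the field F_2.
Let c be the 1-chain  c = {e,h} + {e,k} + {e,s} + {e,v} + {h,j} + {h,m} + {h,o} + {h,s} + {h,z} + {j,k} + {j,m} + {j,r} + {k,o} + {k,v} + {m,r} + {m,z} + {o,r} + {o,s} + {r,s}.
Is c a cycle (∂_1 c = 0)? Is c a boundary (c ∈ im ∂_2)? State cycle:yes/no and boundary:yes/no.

cycle:yes boundary:no

n_0=10 n_1=33 n_2=20  [Z2]
∂1: piv[eh,ej,ek,em,er,es,ev,ez,ho] rk=9  ker:hj,hk,hm,hr,hs,hv,hz,jk,jm,jo,jr,km,ko,ks,kv,mr,ms,mz,or,os,ov,rs,sv,sz
∂2: piv[ehk,ehm,ehs,ehz,ejm,ejr,ekm,eks,ekv,emr,ems,esz,hko,hmz,jko,ksv,ors] rk=17  ker:hsz,jmr,kms
∂1c = 0
c vs im∂2: residual ≠ 0 ⇒ not boundary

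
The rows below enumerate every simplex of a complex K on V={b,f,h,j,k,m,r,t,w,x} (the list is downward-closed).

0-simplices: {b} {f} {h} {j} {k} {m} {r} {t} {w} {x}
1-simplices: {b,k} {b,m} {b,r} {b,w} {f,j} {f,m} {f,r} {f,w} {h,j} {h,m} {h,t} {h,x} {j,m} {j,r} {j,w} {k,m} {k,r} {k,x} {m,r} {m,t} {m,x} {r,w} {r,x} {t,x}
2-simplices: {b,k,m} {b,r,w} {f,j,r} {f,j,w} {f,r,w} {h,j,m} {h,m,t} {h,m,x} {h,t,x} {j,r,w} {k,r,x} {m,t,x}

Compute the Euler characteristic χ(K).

n_0=10 n_1=24 n_2=12
χ=+10−24+12=-2

χ(K)=-2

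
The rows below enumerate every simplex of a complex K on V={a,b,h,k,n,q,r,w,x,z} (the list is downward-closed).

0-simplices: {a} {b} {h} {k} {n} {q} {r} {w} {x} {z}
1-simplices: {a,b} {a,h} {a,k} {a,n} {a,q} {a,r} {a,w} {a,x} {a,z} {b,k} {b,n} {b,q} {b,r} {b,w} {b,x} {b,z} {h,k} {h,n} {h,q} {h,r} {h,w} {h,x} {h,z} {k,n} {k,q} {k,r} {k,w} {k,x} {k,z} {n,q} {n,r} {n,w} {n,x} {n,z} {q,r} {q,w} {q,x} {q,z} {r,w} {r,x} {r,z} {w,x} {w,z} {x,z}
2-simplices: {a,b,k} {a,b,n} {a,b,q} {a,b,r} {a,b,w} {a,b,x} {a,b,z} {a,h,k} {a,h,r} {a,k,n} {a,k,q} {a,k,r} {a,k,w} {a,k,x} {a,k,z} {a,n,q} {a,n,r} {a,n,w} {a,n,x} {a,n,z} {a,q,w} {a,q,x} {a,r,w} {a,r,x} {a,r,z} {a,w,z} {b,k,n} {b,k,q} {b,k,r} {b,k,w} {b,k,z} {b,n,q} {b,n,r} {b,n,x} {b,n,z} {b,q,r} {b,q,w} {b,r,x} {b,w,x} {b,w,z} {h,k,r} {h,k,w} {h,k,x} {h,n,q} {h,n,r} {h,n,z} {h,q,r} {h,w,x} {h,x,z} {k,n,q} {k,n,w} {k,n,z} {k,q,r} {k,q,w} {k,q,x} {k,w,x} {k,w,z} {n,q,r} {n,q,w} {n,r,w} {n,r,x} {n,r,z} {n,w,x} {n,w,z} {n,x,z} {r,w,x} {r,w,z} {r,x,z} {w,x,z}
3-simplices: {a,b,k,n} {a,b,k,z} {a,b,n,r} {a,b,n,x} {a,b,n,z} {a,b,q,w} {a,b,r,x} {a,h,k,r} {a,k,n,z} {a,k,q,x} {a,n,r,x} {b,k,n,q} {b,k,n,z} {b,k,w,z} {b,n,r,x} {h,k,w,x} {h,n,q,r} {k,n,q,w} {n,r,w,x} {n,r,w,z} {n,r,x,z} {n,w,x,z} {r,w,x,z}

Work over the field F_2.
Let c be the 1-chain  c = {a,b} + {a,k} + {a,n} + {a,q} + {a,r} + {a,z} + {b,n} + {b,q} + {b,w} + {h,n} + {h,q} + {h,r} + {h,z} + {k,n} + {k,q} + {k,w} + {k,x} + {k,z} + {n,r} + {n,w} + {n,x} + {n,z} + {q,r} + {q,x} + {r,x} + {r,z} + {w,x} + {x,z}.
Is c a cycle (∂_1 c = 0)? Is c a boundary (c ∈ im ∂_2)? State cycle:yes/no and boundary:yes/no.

cycle:yes boundary:yes

n_0=10 n_1=44 n_2=69 n_3=23  [Z2]
∂1: piv[ab,ah,ak,an,aq,ar,aw,ax,az] rk=9  ker:bk,bn,bq,br,bw,bx,bz,hk,hn,hq,hr,hw,hx,hz,kn,kq,kr,kw,kx,kz,nq,nr,nw,nx,nz,qr,qw,qx,qz,rw,rx,rz,wx,wz,xz
∂2: piv[abk,abn,abq,abr,abw,abx,abz,ahk,ahr,akn,akq,akr,akw,akx,akz,anq,anr,anw,anx,anz,aqw,aqx,arw,arx,arz,awz,bqr,bwx,hkw,hkx,hnq,hnr,hnz,hxz] rk=34  ker:bkn,bkq,bkr,bkw,bkz,bnq,bnr,bnx,bnz,bqw,brx,bwz,hkr,hqr,hwx,knq,knw,knz,kqr,kqw,kqx,kwx,kwz,nqr,nqw,nrw,nrx,nrz,nwx,nwz,nxz,rwx,rwz,rxz,wxz
∂3: piv[abkn,abkz,abnr,abnx,abnz,abqw,abrx,ahkr,aknz,akqx,anrx,bknq,bkwz,hkwx,hnqr,knqw,nrwx,nrwz,nrxz,nwxz] rk=20  ker:bknz,bnrx,rwxz
∂1c = 0
c vs im∂2: reduces to 0 ⇒ boundary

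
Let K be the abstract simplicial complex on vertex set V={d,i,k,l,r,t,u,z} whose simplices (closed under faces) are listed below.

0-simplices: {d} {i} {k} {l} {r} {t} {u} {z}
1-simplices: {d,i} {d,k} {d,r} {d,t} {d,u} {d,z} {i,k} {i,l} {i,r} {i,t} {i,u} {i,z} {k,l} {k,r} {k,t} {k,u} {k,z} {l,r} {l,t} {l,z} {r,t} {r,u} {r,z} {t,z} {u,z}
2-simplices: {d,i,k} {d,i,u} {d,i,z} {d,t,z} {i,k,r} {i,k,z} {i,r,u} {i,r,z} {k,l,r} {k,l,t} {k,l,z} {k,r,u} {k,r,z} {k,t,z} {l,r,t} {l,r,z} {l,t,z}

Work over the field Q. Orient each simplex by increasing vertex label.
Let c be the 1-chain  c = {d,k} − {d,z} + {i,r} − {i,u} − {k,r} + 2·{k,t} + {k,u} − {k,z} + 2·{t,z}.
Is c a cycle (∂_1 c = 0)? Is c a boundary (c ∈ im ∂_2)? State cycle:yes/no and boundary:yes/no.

n_0=8 n_1=25 n_2=17  [Q]
∂1: piv[di,dk,dr,dt,du,dz,il] rk=7  ker:ik,ir,it,iu,iz,kl,kr,kt,ku,kz,lr,lt,lz,rt,ru,rz,tz,uz
∂2: piv[dik,diu,diz,dtz,ikr,ikz,iru,irz,klr,klt,klz,kru,ktz,lrt] rk=14  ker:krz,lrz,ltz
∂1c = 0
c vs im∂2: reduces to 0 ⇒ boundary

cycle:yes boundary:yes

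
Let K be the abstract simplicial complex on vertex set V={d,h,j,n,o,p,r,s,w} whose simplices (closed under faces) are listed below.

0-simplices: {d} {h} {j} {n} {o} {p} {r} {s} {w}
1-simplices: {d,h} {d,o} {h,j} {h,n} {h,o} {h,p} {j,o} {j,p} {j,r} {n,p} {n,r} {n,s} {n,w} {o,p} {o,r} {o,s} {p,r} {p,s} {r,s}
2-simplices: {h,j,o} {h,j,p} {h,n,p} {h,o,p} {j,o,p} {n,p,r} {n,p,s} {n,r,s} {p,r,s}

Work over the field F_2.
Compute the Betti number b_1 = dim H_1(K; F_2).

n_0=9 n_1=19 n_2=9  [Z2]
∂1: piv[dh,do,hj,hn,hp,jr,ns,nw] rk=8  ker:ho,jo,jp,np,nr,op,or,os,pr,ps,rs
∂2: piv[hjo,hjp,hnp,hop,npr,nps,nrs] rk=7  ker:jop,prs
b_1=(19−8)−7=4

b_1=4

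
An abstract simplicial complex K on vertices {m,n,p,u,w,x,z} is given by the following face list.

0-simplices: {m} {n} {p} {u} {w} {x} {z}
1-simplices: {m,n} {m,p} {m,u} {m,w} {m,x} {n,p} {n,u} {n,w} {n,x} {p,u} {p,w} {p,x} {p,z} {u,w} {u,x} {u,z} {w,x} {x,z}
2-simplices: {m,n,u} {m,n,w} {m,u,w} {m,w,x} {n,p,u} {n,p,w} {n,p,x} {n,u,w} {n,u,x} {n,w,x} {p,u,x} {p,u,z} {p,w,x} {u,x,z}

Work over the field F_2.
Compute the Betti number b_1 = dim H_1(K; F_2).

b_1=1

n_0=7 n_1=18 n_2=14  [Z2]
∂1: piv[mn,mp,mu,mw,mx,pz] rk=6  ker:np,nu,nw,nx,pu,pw,px,uw,ux,uz,wx,xz
∂2: piv[mnu,mnw,muw,mwx,npu,npw,npx,nux,nwx,puz,uxz] rk=11  ker:nuw,pux,pwx
b_1=(18−6)−11=1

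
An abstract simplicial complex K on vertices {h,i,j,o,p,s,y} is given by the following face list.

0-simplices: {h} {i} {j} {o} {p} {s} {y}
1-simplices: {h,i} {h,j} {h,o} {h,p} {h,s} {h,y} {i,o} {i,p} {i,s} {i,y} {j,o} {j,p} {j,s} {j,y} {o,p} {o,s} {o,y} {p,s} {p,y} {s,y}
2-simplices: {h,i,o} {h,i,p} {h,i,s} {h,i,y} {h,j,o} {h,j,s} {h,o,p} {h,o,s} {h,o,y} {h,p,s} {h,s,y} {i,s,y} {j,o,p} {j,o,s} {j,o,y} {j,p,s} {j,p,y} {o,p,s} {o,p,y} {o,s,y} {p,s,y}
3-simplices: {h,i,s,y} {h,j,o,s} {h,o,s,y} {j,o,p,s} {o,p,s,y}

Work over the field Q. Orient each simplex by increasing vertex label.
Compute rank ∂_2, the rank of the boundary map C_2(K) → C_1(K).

rank∂_2=14

n_0=7 n_1=20 n_2=21 n_3=5  [Q]
∂1: piv[hi,hj,ho,hp,hs,hy] rk=6  ker:io,ip,is,iy,jo,jp,js,jy,op,os,oy,ps,py,sy
∂2: piv[hio,hip,his,hiy,hjo,hjs,hop,hos,hoy,hps,hsy,jop,joy,jpy] rk=14  ker:isy,jos,jps,ops,opy,osy,psy
∂3: piv[hisy,hjos,hosy,jops,opsy] rk=5
rk∂_2=14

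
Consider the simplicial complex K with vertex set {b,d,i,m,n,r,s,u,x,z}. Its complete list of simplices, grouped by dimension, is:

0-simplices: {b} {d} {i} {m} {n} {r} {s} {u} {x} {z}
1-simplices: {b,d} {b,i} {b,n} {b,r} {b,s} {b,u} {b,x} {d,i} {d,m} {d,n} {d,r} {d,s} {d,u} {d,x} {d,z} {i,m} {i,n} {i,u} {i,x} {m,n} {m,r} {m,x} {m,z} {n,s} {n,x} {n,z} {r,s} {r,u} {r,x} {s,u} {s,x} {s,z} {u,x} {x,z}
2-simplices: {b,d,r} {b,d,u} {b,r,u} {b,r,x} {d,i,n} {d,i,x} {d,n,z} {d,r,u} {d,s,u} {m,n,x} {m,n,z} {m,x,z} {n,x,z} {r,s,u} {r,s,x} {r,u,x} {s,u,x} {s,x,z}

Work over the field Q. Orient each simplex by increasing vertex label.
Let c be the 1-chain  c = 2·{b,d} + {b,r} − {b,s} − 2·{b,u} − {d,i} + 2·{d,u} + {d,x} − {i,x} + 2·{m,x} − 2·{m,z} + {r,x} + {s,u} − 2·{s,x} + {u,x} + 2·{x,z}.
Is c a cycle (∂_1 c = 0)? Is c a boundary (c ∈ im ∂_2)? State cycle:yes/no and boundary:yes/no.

cycle:yes boundary:no

n_0=10 n_1=34 n_2=18  [Q]
∂1: piv[bd,bi,bn,br,bs,bu,bx,dm,dz] rk=9  ker:di,dn,dr,ds,du,dx,im,in,iu,ix,mn,mr,mx,mz,ns,nx,nz,rs,ru,rx,su,sx,sz,ux,xz
∂2: piv[bdr,bdu,bru,brx,din,dix,dnz,dsu,mnx,mnz,mxz,rsu,rsx,rux,sxz] rk=15  ker:dru,nxz,sux
∂1c = 0
c vs im∂2: residual ≠ 0 ⇒ not boundary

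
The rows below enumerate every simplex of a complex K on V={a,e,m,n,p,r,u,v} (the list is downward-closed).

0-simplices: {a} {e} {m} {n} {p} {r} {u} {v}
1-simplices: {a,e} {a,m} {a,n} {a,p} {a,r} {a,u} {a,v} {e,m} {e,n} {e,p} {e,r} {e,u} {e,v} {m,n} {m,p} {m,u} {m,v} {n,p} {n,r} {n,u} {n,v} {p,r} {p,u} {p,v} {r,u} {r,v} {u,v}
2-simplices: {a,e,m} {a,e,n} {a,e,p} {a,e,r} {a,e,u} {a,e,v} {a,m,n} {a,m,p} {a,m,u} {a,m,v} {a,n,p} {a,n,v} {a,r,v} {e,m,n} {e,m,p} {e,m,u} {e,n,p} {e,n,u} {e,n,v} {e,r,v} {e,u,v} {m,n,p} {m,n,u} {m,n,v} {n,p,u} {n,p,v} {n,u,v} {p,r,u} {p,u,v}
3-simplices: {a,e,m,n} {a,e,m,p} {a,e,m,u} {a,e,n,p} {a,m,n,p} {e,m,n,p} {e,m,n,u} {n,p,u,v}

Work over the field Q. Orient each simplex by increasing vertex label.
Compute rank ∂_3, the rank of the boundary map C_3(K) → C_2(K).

rank∂_3=7

n_0=8 n_1=27 n_2=29 n_3=8  [Q]
∂1: piv[ae,am,an,ap,ar,au,av] rk=7  ker:em,en,ep,er,eu,ev,mn,mp,mu,mv,np,nr,nu,nv,pr,pu,pv,ru,rv,uv
∂2: piv[aem,aen,aep,aer,aeu,aev,amn,amp,amu,amv,anp,anv,arv,enu,euv,npu,npv,pru] rk=18  ker:emn,emp,emu,enp,env,erv,mnp,mnu,mnv,nuv,puv
∂3: piv[aemn,aemp,aemu,aenp,amnp,emnu,npuv] rk=7  ker:emnp
rk∂_3=7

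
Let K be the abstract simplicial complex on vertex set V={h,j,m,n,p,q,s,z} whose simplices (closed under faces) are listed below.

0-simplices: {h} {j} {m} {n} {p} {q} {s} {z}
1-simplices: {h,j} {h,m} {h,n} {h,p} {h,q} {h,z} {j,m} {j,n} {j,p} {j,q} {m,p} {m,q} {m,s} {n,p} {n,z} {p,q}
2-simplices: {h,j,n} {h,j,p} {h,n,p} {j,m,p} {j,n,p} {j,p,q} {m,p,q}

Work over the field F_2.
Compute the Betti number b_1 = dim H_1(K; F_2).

n_0=8 n_1=16 n_2=7  [Z2]
∂1: piv[hj,hm,hn,hp,hq,hz,ms] rk=7  ker:jm,jn,jp,jq,mp,mq,np,nz,pq
∂2: piv[hjn,hjp,hnp,jmp,jpq,mpq] rk=6  ker:jnp
b_1=(16−7)−6=3

b_1=3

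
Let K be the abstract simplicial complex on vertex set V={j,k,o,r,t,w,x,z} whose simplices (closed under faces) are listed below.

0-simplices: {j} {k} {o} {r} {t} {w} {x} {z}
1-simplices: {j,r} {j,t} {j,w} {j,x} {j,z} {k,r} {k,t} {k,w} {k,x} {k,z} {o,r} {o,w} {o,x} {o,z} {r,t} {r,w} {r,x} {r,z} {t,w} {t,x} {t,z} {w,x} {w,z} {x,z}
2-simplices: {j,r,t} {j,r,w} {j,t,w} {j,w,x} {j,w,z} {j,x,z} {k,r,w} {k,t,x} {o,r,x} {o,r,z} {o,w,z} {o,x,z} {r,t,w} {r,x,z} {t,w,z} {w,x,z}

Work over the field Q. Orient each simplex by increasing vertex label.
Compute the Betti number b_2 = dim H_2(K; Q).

n_0=8 n_1=24 n_2=16  [Q]
∂1: piv[jr,jt,jw,jx,jz,kr,or] rk=7  ker:kt,kw,kx,kz,ow,ox,oz,rt,rw,rx,rz,tw,tx,tz,wx,wz,xz
∂2: piv[jrt,jrw,jtw,jwx,jwz,jxz,krw,ktx,orx,orz,owz,oxz,twz] rk=13  ker:rtw,rxz,wxz
b_2=(16−13)−0=3

b_2=3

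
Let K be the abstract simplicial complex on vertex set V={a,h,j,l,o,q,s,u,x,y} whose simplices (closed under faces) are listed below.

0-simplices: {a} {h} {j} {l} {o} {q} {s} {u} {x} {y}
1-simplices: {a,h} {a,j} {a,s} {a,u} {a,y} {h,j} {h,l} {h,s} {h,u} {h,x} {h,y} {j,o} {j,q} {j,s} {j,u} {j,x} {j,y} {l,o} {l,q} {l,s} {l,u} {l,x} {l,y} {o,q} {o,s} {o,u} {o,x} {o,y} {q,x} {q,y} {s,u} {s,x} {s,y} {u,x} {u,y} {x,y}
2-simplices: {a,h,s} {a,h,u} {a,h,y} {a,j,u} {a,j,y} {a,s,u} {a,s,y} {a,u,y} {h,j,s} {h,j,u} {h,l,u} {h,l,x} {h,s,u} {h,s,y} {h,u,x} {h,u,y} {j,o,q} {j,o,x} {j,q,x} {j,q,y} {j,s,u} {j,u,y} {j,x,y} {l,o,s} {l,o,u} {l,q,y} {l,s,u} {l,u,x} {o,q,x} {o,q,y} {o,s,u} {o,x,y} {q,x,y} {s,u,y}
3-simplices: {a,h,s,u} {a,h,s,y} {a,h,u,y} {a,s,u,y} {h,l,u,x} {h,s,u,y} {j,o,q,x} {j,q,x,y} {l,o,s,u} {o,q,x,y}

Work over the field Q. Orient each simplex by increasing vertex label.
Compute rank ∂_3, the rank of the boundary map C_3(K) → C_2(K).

rank∂_3=9

n_0=10 n_1=36 n_2=34 n_3=10  [Q]
∂1: piv[ah,aj,as,au,ay,hl,hx,jo,jq] rk=9  ker:hj,hs,hu,hy,js,ju,jx,jy,lo,lq,ls,lu,lx,ly,oq,os,ou,ox,oy,qx,qy,su,sx,sy,ux,uy,xy
∂2: piv[ahs,ahu,ahy,aju,ajy,asu,asy,auy,hjs,hju,hlu,hlx,hux,joq,jox,jqx,jqy,jxy,los,lou,lqy,lsu,oqy] rk=23  ker:hsu,hsy,huy,jsu,juy,lux,oqx,osu,oxy,qxy,suy
∂3: piv[ahsu,ahsy,ahuy,asuy,hlux,joqx,jqxy,losu,oqxy] rk=9  ker:hsuy
rk∂_3=9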